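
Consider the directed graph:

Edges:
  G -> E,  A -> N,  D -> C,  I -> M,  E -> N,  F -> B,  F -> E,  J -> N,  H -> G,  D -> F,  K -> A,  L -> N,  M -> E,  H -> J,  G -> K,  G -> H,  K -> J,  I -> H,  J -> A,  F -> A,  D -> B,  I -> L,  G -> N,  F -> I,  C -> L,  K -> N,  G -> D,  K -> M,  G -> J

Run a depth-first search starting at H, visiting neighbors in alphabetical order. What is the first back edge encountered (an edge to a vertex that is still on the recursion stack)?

DFS from H (visiting neighbors in alphabetical order); mark gray on enter, black on exit:
H gray
  G gray
    D gray
      B gray
      B black
      C gray
        L gray
          N gray
          N black
        L black
      C black
      F gray
        A gray
          A→N: N black — skip
        A black
        F→B: B black — skip
        E gray
          E→N: N black — skip
        E black
        I gray
          I→H: H is gray → back edge
First back edge: I → H.

I→H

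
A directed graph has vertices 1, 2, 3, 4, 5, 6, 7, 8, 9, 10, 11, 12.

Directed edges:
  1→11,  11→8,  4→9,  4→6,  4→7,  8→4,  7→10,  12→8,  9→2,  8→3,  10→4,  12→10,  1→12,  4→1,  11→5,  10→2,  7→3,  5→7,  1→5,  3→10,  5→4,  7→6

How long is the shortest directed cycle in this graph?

3

For each vertex v, BFS finds the shortest path from v back to v.
The shortest such closed walk is 1 → 5 → 4 → 1, length 3.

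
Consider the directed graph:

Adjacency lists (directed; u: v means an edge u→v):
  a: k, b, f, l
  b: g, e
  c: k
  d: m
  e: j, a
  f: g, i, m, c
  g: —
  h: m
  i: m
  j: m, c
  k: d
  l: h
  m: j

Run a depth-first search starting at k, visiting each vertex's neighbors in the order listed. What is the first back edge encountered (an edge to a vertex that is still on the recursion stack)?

j->m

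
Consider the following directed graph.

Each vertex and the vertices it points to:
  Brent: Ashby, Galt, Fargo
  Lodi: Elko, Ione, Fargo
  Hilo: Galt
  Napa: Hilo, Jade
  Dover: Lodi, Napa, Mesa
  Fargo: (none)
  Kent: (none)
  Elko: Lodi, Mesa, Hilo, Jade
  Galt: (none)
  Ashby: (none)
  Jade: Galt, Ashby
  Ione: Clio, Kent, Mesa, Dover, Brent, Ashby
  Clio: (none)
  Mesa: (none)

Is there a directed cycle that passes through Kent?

Kent lies on a cycle iff there is a path from Kent back to itself.
Exploring from Kent, it never reaches itself; equivalently, its strongly connected component is a singleton.

No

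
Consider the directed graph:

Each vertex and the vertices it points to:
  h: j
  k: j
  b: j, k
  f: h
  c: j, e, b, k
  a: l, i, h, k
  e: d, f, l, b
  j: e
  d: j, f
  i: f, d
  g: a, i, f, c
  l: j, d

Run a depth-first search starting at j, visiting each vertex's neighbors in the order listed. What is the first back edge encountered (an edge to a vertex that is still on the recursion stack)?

d->j

DFS from j (visiting each vertex's neighbors in the order listed); mark gray on enter, black on exit:
j gray
  e gray
    d gray
      d→j: j is gray → back edge
First back edge: d → j.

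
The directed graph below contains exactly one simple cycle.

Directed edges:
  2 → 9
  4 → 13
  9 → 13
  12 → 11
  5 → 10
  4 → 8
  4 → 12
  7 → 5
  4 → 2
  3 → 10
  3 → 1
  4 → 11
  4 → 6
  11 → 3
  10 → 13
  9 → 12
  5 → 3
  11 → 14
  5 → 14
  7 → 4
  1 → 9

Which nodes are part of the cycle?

1, 3, 9, 11, 12

DFS with gray/black marking from 3:
3 gray
  10 gray
    13 gray
    13 black
  10 black
  1 gray
    9 gray
      12 gray
        11 gray
          14 gray
          14 black
          11→3: 3 is gray → back edge
Back edge closes the cycle 3 → 1 → 9 → 12 → 11 → 3; its vertices are {1, 3, 9, 11, 12}.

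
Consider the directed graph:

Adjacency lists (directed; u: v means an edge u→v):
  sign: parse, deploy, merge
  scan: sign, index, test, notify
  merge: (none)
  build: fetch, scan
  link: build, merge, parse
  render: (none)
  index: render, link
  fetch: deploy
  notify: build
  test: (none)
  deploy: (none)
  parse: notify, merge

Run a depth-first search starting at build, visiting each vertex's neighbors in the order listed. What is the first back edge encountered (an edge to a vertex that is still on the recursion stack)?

notify->build

DFS from build (visiting each vertex's neighbors in the order listed); mark gray on enter, black on exit:
build gray
  fetch gray
    deploy gray
    deploy black
  fetch black
  scan gray
    sign gray
      parse gray
        notify gray
          notify→build: build is gray → back edge
First back edge: notify → build.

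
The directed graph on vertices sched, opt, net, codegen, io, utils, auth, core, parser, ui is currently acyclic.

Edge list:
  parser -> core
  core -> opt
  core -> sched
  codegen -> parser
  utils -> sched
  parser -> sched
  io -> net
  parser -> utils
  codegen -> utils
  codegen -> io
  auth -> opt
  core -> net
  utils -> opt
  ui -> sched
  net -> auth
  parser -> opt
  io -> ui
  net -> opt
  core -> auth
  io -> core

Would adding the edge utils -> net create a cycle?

No

Adding utils→net creates a cycle iff net can already reach utils.
Explore from net: no path reaches utils. The graph stays acyclic.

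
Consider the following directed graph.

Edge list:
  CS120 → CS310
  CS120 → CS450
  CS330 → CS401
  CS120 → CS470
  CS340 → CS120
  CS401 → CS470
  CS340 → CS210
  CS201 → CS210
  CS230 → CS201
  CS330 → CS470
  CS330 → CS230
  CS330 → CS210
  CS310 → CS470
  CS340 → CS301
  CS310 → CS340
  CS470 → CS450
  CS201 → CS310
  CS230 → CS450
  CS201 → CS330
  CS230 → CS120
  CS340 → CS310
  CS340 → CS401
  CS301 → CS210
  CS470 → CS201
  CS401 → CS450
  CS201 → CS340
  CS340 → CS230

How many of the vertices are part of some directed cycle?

A vertex is on a directed cycle iff it belongs to a strongly connected component of size ≥ 2 (or has a self-loop).
The vertices on cycles are {CS120, CS201, CS230, CS310, CS330, CS340, CS401, CS470} — 8 in total.

8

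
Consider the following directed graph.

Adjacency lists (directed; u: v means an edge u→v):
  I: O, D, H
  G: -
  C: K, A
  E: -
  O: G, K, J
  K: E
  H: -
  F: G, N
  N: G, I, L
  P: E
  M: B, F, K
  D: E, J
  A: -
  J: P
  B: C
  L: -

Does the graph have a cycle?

DFS with white/gray/black marking, starting from I:
I gray
  O gray
    G gray
    G black
    K gray
      E gray
      E black
    K black
    J gray
      P gray
        P→E: E black — skip
      P black
    J black
  O black
  D gray
    D→E: E black — skip
    D→J: J black — skip
  D black
  H gray
  H black
I black
C gray
  C→K: K black — skip
  A gray
  A black
C black
F gray
  F→G: G black — skip
  N gray
    N→G: G black — skip
    N→I: I black — skip
    L gray
    L black
  N black
F black
M gray
  B gray
    B→C: C black — skip
  B black
  M→F: F black — skip
  M→K: K black — skip
M black
Every edge goes to a white or black vertex — no back edge, so the graph is acyclic.

No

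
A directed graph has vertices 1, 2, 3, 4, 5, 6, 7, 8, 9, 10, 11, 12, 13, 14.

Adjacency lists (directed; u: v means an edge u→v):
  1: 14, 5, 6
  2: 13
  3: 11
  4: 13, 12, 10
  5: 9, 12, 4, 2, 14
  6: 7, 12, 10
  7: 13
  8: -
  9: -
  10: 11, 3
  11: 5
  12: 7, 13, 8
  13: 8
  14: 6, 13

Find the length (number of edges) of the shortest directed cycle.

For each vertex v, BFS finds the shortest path from v back to v.
The shortest such closed walk is 5 → 4 → 10 → 11 → 5, length 4.

4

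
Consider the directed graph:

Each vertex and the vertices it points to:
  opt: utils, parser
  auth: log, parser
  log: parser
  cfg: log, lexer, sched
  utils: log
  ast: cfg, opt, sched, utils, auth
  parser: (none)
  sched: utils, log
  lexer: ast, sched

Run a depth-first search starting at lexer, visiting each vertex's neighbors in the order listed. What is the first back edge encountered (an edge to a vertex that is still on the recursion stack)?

DFS from lexer (visiting each vertex's neighbors in the order listed); mark gray on enter, black on exit:
lexer gray
  ast gray
    cfg gray
      log gray
        parser gray
        parser black
      log black
      cfg→lexer: lexer is gray → back edge
First back edge: cfg → lexer.

cfg->lexer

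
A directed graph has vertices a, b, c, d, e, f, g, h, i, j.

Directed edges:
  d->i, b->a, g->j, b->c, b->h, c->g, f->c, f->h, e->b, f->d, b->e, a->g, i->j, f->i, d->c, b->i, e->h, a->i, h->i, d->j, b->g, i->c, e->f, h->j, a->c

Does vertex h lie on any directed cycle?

No

h lies on a cycle iff there is a path from h back to itself.
Exploring from h, it never reaches itself; equivalently, its strongly connected component is a singleton.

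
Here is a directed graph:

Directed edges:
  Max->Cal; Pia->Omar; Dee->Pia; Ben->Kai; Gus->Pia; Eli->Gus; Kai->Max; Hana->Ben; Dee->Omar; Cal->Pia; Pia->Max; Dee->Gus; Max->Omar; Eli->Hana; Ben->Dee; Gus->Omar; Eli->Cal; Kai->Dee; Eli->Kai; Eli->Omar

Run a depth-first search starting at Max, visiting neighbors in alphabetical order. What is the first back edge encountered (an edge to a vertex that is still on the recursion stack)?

DFS from Max (visiting neighbors in alphabetical order); mark gray on enter, black on exit:
Max gray
  Cal gray
    Pia gray
      Pia→Max: Max is gray → back edge
First back edge: Pia → Max.

Pia→Max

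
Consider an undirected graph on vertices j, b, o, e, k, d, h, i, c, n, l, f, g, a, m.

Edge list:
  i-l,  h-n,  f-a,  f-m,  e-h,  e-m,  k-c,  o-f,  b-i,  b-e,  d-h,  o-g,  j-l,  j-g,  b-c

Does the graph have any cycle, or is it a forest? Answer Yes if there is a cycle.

Yes

DFS, tracking each vertex's parent; an edge to a visited non-parent vertex closes a cycle.
Start from a:
visit a (parent –)
  visit f (parent a)
    visit m (parent f)
      visit e (parent m)
        e–m: parent, skip
        visit h (parent e)
          visit d (parent h)
            d–h: parent, skip
          h–e: parent, skip
          visit n (parent h)
            n–h: parent, skip
        visit b (parent e)
          visit i (parent b)
            i–b: parent, skip
            visit l (parent i)
              l–i: parent, skip
              visit j (parent l)
                visit g (parent j)
                  g–j: parent, skip
                  visit o (parent g)
                    o–g: parent, skip
                    o–f: f visited and ≠ parent → cycle
Cycle: f – m – e – b – i – l – j – g – o – f.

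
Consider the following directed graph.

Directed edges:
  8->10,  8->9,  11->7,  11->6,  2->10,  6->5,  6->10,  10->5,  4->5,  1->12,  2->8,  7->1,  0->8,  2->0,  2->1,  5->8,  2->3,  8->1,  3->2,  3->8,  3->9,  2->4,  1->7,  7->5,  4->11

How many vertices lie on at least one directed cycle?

A vertex is on a directed cycle iff it belongs to a strongly connected component of size ≥ 2 (or has a self-loop).
The vertices on cycles are {1, 2, 3, 5, 7, 8, 10} — 7 in total.

7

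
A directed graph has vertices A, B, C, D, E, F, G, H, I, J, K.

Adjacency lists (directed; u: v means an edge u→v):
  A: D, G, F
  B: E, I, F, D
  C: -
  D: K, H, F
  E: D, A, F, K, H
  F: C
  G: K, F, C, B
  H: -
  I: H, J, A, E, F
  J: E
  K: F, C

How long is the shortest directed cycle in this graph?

4

For each vertex v, BFS finds the shortest path from v back to v.
The shortest such closed walk is B → E → A → G → B, length 4.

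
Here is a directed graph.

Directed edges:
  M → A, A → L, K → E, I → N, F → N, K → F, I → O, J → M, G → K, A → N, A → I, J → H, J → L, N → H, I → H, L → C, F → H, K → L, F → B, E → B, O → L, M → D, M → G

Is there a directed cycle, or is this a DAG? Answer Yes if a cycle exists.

No

DFS with white/gray/black marking, starting from F:
F gray
  B gray
  B black
  N gray
    H gray
    H black
  N black
  F→H: H black — skip
F black
O gray
  L gray
    C gray
    C black
  L black
O black
D gray
D black
K gray
  K→F: F black — skip
  K→L: L black — skip
  E gray
    E→B: B black — skip
  E black
K black
J gray
  J→H: H black — skip
  M gray
    M→D: D black — skip
    G gray
      G→K: K black — skip
    G black
    A gray
      A→L: L black — skip
      A→N: N black — skip
      I gray
        I→O: O black — skip
        I→N: N black — skip
        I→H: H black — skip
      I black
    A black
  M black
  J→L: L black — skip
J black
Every edge goes to a white or black vertex — no back edge, so the graph is acyclic.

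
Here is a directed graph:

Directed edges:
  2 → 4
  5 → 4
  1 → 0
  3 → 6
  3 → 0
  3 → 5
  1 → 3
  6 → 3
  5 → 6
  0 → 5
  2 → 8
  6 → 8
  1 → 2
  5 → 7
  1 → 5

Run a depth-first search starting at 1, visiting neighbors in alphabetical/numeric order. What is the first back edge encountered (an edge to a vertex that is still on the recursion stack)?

3→0

DFS from 1 (visiting neighbors in alphabetical/numeric order); mark gray on enter, black on exit:
1 gray
  0 gray
    5 gray
      4 gray
      4 black
      6 gray
        3 gray
          3→0: 0 is gray → back edge
First back edge: 3 → 0.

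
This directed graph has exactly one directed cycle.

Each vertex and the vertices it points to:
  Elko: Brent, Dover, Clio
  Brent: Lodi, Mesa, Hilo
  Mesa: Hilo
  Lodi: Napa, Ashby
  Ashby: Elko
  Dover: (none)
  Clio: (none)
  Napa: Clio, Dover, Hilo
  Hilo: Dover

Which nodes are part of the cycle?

DFS with gray/black marking from Brent:
Brent gray
  Lodi gray
    Napa gray
      Clio gray
      Clio black
      Dover gray
      Dover black
      Hilo gray
        Hilo→Dover: Dover black — skip
      Hilo black
    Napa black
    Ashby gray
      Elko gray
        Elko→Brent: Brent is gray → back edge
Back edge closes the cycle Brent → Lodi → Ashby → Elko → Brent; its vertices are {Elko, Lodi, Ashby, Brent}.

Elko, Lodi, Ashby, Brent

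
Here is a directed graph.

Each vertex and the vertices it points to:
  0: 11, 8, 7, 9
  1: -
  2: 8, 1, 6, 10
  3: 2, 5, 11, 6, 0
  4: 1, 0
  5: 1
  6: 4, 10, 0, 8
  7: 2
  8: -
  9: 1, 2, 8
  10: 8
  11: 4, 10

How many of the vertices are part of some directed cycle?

A vertex is on a directed cycle iff it belongs to a strongly connected component of size ≥ 2 (or has a self-loop).
The vertices on cycles are {0, 2, 4, 6, 7, 9, 11} — 7 in total.

7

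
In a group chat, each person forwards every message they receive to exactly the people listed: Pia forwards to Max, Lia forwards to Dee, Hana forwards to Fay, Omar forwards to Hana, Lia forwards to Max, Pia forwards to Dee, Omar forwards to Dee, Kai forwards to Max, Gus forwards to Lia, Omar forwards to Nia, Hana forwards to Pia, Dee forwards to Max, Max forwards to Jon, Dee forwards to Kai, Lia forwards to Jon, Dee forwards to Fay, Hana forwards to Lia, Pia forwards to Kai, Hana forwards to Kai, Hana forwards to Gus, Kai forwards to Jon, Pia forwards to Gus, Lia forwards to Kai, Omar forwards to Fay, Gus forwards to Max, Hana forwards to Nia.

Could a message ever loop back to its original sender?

No

DFS with white/gray/black marking, starting from Jon:
Jon gray
Jon black
Gus gray
  Lia gray
    Max gray
      Max→Jon: Jon black — skip
    Max black
    Kai gray
      Kai→Jon: Jon black — skip
      Kai→Max: Max black — skip
    Kai black
    Dee gray
      Dee→Max: Max black — skip
      Dee→Kai: Kai black — skip
      Fay gray
      Fay black
    Dee black
    Lia→Jon: Jon black — skip
  Lia black
  Gus→Max: Max black — skip
Gus black
Pia gray
  Pia→Dee: Dee black — skip
  Pia→Gus: Gus black — skip
  Pia→Max: Max black — skip
  Pia→Kai: Kai black — skip
Pia black
Hana gray
  Hana→Kai: Kai black — skip
  Hana→Pia: Pia black — skip
  Hana→Gus: Gus black — skip
  Nia gray
  Nia black
  Hana→Fay: Fay black — skip
  Hana→Lia: Lia black — skip
Hana black
Omar gray
  Omar→Dee: Dee black — skip
  Omar→Nia: Nia black — skip
  Omar→Hana: Hana black — skip
  Omar→Fay: Fay black — skip
Omar black
Every edge goes to a white or black vertex — no back edge, so the graph is acyclic.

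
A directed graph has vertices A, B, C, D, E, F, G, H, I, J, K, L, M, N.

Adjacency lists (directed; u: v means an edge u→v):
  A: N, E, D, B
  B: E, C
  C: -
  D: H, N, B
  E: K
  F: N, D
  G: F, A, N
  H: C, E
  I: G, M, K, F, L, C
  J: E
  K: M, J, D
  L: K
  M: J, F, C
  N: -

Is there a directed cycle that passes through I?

No

I lies on a cycle iff there is a path from I back to itself.
Exploring from I, it never reaches itself; equivalently, its strongly connected component is a singleton.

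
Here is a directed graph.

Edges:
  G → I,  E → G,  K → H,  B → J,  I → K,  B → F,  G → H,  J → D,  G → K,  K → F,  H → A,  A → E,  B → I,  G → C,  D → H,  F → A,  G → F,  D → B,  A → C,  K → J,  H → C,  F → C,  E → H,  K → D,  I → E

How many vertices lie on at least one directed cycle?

10

A vertex is on a directed cycle iff it belongs to a strongly connected component of size ≥ 2 (or has a self-loop).
The vertices on cycles are {A, B, D, E, F, G, H, I, J, K} — 10 in total.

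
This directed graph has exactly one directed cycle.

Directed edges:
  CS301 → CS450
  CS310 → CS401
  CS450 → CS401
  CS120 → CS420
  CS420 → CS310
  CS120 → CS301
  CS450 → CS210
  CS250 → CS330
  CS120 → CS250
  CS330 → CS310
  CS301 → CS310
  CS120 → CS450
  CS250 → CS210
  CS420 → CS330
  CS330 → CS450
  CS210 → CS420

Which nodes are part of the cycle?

CS210, CS330, CS420, CS450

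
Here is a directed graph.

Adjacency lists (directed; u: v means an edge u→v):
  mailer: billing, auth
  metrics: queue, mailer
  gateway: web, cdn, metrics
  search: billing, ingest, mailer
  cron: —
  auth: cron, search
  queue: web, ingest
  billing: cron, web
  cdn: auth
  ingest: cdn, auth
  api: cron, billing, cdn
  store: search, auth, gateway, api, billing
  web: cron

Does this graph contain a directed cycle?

Yes

DFS with white/gray/black marking, starting from search:
search gray
  billing gray
    cron gray
    cron black
    web gray
      web→cron: cron black — skip
    web black
  billing black
  ingest gray
    cdn gray
      auth gray
        auth→cron: cron black — skip
        auth→search: search is gray → back edge
Back edge found, so a cycle exists: search → ingest → cdn → auth → search.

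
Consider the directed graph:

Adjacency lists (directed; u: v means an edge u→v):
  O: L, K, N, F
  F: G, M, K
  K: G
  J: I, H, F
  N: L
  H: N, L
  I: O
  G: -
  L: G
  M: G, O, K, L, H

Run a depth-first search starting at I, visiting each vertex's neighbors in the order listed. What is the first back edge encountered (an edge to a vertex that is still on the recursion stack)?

M->O

DFS from I (visiting each vertex's neighbors in the order listed); mark gray on enter, black on exit:
I gray
  O gray
    L gray
      G gray
      G black
    L black
    K gray
      K→G: G black — skip
    K black
    N gray
      N→L: L black — skip
    N black
    F gray
      F→G: G black — skip
      M gray
        M→G: G black — skip
        M→O: O is gray → back edge
First back edge: M → O.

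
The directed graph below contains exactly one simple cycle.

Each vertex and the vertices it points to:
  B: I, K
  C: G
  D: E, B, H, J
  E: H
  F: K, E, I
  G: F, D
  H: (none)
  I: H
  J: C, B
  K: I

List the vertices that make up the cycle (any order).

C, D, G, J

DFS with gray/black marking from J:
J gray
  C gray
    G gray
      F gray
        K gray
          I gray
            H gray
            H black
          I black
        K black
        E gray
          E→H: H black — skip
        E black
        F→I: I black — skip
      F black
      D gray
        D→E: E black — skip
        B gray
          B→I: I black — skip
          B→K: K black — skip
        B black
        D→H: H black — skip
        D→J: J is gray → back edge
Back edge closes the cycle J → C → G → D → J; its vertices are {C, D, G, J}.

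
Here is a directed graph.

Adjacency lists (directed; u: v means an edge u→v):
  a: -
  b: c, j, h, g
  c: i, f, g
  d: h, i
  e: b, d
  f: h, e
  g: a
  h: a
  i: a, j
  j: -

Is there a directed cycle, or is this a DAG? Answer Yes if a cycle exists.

DFS with white/gray/black marking, starting from e:
e gray
  b gray
    c gray
      i gray
        a gray
        a black
        j gray
        j black
      i black
      f gray
        h gray
          h→a: a black — skip
        h black
        f→e: e is gray → back edge
Back edge found, so a cycle exists: e → b → c → f → e.

Yes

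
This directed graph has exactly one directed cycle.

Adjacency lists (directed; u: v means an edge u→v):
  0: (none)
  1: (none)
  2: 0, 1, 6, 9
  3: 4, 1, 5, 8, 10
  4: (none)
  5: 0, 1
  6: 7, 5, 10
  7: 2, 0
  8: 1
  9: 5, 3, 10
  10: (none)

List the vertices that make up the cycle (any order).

2, 6, 7

DFS with gray/black marking from 2:
2 gray
  0 gray
  0 black
  1 gray
  1 black
  6 gray
    7 gray
      7→2: 2 is gray → back edge
Back edge closes the cycle 2 → 6 → 7 → 2; its vertices are {2, 6, 7}.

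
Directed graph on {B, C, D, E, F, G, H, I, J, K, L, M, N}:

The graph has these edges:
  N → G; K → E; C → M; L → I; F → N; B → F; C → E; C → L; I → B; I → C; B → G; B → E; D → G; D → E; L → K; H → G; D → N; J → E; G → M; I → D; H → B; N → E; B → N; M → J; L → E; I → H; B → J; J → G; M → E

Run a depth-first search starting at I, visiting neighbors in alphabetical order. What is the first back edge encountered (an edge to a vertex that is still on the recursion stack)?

J→G

DFS from I (visiting neighbors in alphabetical order); mark gray on enter, black on exit:
I gray
  B gray
    E gray
    E black
    F gray
      N gray
        N→E: E black — skip
        G gray
          M gray
            M→E: E black — skip
            J gray
              J→E: E black — skip
              J→G: G is gray → back edge
First back edge: J → G.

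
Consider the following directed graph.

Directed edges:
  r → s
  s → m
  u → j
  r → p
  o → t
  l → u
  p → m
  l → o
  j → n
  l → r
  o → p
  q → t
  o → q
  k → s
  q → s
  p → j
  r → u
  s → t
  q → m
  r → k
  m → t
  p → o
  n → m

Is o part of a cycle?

o is on a cycle iff o can reach itself via ≥1 edge.
o → p → o — yes.

Yes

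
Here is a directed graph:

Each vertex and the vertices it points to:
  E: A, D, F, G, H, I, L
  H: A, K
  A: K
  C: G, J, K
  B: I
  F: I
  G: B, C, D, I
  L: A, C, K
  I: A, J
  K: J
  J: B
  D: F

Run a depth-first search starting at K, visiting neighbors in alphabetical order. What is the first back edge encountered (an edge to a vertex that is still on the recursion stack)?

A→K

DFS from K (visiting neighbors in alphabetical order); mark gray on enter, black on exit:
K gray
  J gray
    B gray
      I gray
        A gray
          A→K: K is gray → back edge
First back edge: A → K.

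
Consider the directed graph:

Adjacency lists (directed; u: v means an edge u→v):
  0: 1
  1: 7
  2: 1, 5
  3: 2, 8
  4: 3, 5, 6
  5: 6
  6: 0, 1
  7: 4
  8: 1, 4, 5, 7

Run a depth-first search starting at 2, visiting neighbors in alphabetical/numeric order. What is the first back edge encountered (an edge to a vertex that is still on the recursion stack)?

3→2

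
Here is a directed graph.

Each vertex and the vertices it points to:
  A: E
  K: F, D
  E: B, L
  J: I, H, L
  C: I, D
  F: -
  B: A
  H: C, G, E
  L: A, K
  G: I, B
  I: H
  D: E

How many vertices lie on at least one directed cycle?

10

A vertex is on a directed cycle iff it belongs to a strongly connected component of size ≥ 2 (or has a self-loop).
The vertices on cycles are {A, B, C, D, E, G, H, I, K, L} — 10 in total.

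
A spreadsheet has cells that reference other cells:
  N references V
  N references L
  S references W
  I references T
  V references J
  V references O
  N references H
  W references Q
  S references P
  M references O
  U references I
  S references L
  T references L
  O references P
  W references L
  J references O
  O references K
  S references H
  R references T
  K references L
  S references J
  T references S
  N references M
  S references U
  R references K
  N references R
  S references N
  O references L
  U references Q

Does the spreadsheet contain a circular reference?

Yes

DFS with white/gray/black marking, starting from J:
J gray
  O gray
    K gray
      L gray
      L black
    K black
    P gray
    P black
    O→L: L black — skip
  O black
J black
Q gray
Q black
H gray
H black
U gray
  I gray
    T gray
      T→L: L black — skip
      S gray
        N gray
          M gray
            M→O: O black — skip
          M black
          N→L: L black — skip
          R gray
            R→K: K black — skip
            R→T: T is gray → back edge
Back edge found, so a cycle exists: T → S → N → R → T.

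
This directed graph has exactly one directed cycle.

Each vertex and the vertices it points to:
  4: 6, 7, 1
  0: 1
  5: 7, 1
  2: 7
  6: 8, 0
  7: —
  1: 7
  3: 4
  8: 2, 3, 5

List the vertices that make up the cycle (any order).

DFS with gray/black marking from 6:
6 gray
  8 gray
    2 gray
      7 gray
      7 black
    2 black
    3 gray
      4 gray
        4→6: 6 is gray → back edge
Back edge closes the cycle 6 → 8 → 3 → 4 → 6; its vertices are {3, 4, 6, 8}.

3, 4, 6, 8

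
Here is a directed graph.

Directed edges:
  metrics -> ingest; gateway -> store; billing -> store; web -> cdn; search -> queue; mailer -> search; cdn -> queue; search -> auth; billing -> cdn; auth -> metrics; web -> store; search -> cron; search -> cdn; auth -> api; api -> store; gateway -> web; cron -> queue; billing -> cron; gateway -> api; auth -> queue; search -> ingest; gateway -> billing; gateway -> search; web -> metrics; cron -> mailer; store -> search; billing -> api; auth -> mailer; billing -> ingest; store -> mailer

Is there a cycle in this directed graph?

DFS with white/gray/black marking, starting from metrics:
metrics gray
  ingest gray
  ingest black
metrics black
auth gray
  queue gray
  queue black
  auth→metrics: metrics black — skip
  api gray
    store gray
      search gray
        search→ingest: ingest black — skip
        search→queue: queue black — skip
        cdn gray
          cdn→queue: queue black — skip
        cdn black
        cron gray
          mailer gray
            mailer→search: search is gray → back edge
Back edge found, so a cycle exists: search → cron → mailer → search.

Yes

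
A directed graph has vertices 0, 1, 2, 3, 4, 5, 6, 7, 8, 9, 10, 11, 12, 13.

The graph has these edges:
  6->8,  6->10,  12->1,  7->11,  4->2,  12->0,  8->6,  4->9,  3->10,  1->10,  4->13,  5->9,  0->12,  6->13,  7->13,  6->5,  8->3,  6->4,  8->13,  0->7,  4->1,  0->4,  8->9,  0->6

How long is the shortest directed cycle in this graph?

For each vertex v, BFS finds the shortest path from v back to v.
The shortest such closed walk is 0 → 12 → 0, length 2.

2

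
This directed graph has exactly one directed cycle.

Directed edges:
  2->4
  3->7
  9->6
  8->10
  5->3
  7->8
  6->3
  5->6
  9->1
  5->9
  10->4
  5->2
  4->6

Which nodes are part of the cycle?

DFS with gray/black marking from 3:
3 gray
  7 gray
    8 gray
      10 gray
        4 gray
          6 gray
            6→3: 3 is gray → back edge
Back edge closes the cycle 3 → 7 → 8 → 10 → 4 → 6 → 3; its vertices are {3, 4, 6, 7, 8, 10}.

3, 4, 6, 7, 8, 10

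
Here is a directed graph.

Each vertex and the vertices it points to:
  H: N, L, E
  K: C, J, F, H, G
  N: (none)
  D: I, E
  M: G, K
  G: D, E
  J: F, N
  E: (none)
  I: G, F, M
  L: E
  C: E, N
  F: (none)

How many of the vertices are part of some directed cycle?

5

A vertex is on a directed cycle iff it belongs to a strongly connected component of size ≥ 2 (or has a self-loop).
The vertices on cycles are {D, G, I, K, M} — 5 in total.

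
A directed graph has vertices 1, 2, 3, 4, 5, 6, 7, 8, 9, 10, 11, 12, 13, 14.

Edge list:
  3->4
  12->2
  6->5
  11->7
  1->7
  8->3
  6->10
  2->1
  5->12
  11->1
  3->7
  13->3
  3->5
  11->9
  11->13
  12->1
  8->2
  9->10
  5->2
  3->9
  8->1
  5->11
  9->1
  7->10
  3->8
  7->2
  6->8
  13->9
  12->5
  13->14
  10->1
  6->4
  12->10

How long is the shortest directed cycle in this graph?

2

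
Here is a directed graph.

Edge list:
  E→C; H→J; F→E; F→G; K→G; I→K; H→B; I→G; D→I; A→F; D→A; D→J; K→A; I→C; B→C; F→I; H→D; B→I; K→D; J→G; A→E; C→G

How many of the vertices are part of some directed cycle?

5

A vertex is on a directed cycle iff it belongs to a strongly connected component of size ≥ 2 (or has a self-loop).
The vertices on cycles are {A, D, F, I, K} — 5 in total.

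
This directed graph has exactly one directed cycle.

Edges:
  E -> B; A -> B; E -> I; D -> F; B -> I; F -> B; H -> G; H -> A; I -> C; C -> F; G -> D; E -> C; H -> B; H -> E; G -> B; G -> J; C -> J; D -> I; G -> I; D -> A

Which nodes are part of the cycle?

B, C, F, I

DFS with gray/black marking from C:
C gray
  J gray
  J black
  F gray
    B gray
      I gray
        I→C: C is gray → back edge
Back edge closes the cycle C → F → B → I → C; its vertices are {B, C, F, I}.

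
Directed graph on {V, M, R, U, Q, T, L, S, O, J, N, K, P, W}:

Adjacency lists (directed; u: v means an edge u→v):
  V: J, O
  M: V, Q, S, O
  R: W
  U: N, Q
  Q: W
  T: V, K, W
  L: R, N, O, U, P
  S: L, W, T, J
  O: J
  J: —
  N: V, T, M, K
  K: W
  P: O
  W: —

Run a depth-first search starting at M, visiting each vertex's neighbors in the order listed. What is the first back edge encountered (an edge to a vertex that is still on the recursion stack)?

N->M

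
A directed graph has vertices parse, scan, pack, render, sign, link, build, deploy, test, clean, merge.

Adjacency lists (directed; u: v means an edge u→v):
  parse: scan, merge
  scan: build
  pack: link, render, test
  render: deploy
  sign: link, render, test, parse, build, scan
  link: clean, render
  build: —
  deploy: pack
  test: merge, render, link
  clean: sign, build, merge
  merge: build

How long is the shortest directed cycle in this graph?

3

For each vertex v, BFS finds the shortest path from v back to v.
The shortest such closed walk is sign → link → clean → sign, length 3.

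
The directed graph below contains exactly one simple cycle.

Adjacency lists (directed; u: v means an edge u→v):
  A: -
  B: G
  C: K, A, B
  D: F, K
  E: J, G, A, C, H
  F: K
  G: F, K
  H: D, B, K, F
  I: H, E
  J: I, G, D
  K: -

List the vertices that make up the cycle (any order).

E, I, J

DFS with gray/black marking from E:
E gray
  J gray
    I gray
      H gray
        D gray
          F gray
            K gray
            K black
          F black
          D→K: K black — skip
        D black
        B gray
          G gray
            G→F: F black — skip
            G→K: K black — skip
          G black
        B black
        H→K: K black — skip
        H→F: F black — skip
      H black
      I→E: E is gray → back edge
Back edge closes the cycle E → J → I → E; its vertices are {E, I, J}.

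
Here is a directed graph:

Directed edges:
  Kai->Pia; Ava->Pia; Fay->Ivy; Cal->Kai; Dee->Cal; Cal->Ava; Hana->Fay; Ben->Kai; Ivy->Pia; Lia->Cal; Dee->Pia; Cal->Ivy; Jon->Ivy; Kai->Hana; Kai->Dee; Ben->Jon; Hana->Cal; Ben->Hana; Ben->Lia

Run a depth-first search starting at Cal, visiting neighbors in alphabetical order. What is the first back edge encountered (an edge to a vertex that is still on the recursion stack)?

DFS from Cal (visiting neighbors in alphabetical order); mark gray on enter, black on exit:
Cal gray
  Ava gray
    Pia gray
    Pia black
  Ava black
  Ivy gray
    Ivy→Pia: Pia black — skip
  Ivy black
  Kai gray
    Dee gray
      Dee→Cal: Cal is gray → back edge
First back edge: Dee → Cal.

Dee->Cal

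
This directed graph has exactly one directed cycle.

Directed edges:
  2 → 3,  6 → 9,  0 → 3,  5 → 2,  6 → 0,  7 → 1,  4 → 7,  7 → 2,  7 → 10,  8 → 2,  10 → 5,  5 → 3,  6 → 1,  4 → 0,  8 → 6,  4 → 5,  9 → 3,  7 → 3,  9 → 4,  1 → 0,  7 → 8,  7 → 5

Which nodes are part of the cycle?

DFS with gray/black marking from 4:
4 gray
  7 gray
    1 gray
      0 gray
        3 gray
        3 black
      0 black
    1 black
    7→3: 3 black — skip
    2 gray
      2→3: 3 black — skip
    2 black
    8 gray
      8→2: 2 black — skip
      6 gray
        9 gray
          9→3: 3 black — skip
          9→4: 4 is gray → back edge
Back edge closes the cycle 4 → 7 → 8 → 6 → 9 → 4; its vertices are {4, 6, 7, 8, 9}.

4, 6, 7, 8, 9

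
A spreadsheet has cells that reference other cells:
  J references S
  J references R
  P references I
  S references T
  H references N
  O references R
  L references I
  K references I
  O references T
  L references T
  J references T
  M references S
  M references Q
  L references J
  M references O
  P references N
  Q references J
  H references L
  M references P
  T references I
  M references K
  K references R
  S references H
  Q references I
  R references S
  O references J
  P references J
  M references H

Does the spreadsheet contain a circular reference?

DFS with white/gray/black marking, starting from O:
O gray
  T gray
    I gray
    I black
  T black
  J gray
    S gray
      H gray
        L gray
          L→T: T black — skip
          L→J: J is gray → back edge
Back edge found, so a cycle exists: J → S → H → L → J.

Yes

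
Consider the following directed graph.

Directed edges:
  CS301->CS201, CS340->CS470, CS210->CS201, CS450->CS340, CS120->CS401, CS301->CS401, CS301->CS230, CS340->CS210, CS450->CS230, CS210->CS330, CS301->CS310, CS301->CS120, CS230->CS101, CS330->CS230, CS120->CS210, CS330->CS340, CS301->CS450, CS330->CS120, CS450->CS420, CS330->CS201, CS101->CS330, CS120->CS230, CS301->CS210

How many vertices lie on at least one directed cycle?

6

A vertex is on a directed cycle iff it belongs to a strongly connected component of size ≥ 2 (or has a self-loop).
The vertices on cycles are {CS101, CS120, CS210, CS230, CS330, CS340} — 6 in total.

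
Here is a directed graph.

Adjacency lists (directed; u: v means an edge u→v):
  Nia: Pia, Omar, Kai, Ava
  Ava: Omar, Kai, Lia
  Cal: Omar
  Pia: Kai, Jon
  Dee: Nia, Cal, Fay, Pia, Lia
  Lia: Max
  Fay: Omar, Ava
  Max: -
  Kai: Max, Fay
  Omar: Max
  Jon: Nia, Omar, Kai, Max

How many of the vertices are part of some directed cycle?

6

A vertex is on a directed cycle iff it belongs to a strongly connected component of size ≥ 2 (or has a self-loop).
The vertices on cycles are {Ava, Fay, Jon, Kai, Nia, Pia} — 6 in total.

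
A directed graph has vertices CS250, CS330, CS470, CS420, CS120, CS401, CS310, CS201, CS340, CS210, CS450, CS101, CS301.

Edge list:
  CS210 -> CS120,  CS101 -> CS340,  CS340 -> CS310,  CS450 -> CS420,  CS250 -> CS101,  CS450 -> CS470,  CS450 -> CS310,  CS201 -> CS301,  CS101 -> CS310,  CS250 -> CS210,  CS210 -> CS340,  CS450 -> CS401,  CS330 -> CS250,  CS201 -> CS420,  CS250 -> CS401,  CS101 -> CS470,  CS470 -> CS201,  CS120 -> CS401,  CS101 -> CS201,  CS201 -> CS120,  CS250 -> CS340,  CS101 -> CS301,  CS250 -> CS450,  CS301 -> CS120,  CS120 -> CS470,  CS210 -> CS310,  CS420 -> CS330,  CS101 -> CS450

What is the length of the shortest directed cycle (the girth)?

3

For each vertex v, BFS finds the shortest path from v back to v.
The shortest such closed walk is CS470 → CS201 → CS120 → CS470, length 3.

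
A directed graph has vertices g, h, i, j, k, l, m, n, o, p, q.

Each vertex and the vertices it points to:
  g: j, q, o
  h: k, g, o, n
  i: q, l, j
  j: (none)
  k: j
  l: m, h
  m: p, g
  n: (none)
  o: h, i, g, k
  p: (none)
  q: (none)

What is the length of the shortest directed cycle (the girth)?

2

For each vertex v, BFS finds the shortest path from v back to v.
The shortest such closed walk is h → o → h, length 2.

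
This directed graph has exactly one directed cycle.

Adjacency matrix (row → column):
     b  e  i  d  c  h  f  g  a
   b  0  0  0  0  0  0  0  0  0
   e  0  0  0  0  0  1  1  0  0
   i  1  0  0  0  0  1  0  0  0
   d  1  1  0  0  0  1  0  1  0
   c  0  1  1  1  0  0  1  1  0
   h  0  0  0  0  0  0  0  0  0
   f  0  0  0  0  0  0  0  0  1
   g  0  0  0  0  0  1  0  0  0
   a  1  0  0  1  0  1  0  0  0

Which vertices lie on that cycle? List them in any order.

DFS with gray/black marking from e:
e gray
  h gray
  h black
  f gray
    a gray
      b gray
      b black
      a→h: h black — skip
      d gray
        g gray
          g→h: h black — skip
        g black
        d→h: h black — skip
        d→e: e is gray → back edge
Back edge closes the cycle e → f → a → d → e; its vertices are {a, d, e, f}.

a, d, e, f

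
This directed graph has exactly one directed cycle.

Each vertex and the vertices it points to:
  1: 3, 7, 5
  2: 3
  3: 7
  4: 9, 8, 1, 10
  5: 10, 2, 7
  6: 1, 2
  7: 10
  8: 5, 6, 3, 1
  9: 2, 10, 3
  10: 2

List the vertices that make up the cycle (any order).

2, 3, 7, 10

DFS with gray/black marking from 3:
3 gray
  7 gray
    10 gray
      2 gray
        2→3: 3 is gray → back edge
Back edge closes the cycle 3 → 7 → 10 → 2 → 3; its vertices are {2, 3, 7, 10}.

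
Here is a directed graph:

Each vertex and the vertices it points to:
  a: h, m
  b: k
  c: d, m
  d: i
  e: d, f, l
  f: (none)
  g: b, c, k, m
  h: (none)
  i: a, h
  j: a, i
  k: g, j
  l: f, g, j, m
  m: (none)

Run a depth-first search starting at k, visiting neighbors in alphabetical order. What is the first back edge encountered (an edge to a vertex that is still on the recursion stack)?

b→k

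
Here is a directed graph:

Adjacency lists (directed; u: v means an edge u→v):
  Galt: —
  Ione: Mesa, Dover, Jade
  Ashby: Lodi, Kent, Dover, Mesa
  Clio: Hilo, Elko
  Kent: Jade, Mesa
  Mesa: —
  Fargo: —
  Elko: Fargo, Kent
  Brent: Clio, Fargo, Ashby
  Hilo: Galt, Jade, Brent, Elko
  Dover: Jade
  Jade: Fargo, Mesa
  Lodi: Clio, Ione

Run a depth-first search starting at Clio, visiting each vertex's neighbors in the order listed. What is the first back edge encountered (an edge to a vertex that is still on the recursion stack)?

DFS from Clio (visiting each vertex's neighbors in the order listed); mark gray on enter, black on exit:
Clio gray
  Hilo gray
    Galt gray
    Galt black
    Jade gray
      Fargo gray
      Fargo black
      Mesa gray
      Mesa black
    Jade black
    Brent gray
      Brent→Clio: Clio is gray → back edge
First back edge: Brent → Clio.

Brent->Clio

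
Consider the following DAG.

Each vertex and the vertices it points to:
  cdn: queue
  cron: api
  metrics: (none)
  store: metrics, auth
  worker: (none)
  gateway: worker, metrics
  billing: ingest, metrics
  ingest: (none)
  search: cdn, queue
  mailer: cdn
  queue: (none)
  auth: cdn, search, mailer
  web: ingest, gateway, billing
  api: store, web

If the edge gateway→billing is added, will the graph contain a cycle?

No

Adding gateway→billing creates a cycle iff billing can already reach gateway.
Explore from billing: no path reaches gateway. The graph stays acyclic.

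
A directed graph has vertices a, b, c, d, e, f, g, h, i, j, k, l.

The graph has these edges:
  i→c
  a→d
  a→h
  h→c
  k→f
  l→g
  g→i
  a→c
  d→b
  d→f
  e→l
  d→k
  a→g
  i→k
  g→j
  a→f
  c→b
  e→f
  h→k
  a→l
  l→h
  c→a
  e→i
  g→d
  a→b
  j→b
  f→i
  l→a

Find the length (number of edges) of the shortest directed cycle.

For each vertex v, BFS finds the shortest path from v back to v.
The shortest such closed walk is l → a → l, length 2.

2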